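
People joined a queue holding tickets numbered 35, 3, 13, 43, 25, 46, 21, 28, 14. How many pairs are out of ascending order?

Sweep left to right; for each value list the smaller values that follow it:
35 → 3, 13, 25, 21, 28, 14 → 6
3 → none → 0
13 → none → 0
43 → 25, 21, 28, 14 → 4
25 → 21, 14 → 2
46 → 21, 28, 14 → 3
21 → 14 → 1
28 → 14 → 1
14 → none → 0
Sum: 6 + 0 + 0 + 4 + 2 + 3 + 1 + 1 + 0 = 17

17 inversions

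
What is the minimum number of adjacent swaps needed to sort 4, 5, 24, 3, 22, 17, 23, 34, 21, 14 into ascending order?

17 swaps

Minimum adjacent swaps = number of inversions (each swap of adjacent out-of-order elements removes one inversion and no swap can remove more).
Count inversions — for each element, later elements that are smaller:
4: 3 → 1
5: 3 → 1
24: 3, 22, 17, 23, 21, 14 → 6
3: none → 0
22: 17, 21, 14 → 3
17: 14 → 1
23: 21, 14 → 2
34: 21, 14 → 2
21: 14 → 1
14: none → 0
Total inversions: 1 + 1 + 6 + 0 + 3 + 1 + 2 + 2 + 1 + 0 = 17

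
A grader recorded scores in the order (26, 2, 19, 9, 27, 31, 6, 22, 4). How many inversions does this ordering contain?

Element-by-element contributions:
26: 6
2: 0
19: 3
9: 2
27: 3
31: 3
6: 1
22: 1
4: 0
Sum: 6 + 0 + 3 + 2 + 3 + 3 + 1 + 1 + 0 = 19

Inversions: 19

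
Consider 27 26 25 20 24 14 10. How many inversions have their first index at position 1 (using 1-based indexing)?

The element at index 1 is 27.
Elements after it: 26, 25, 20, 24, 14, 10
Those smaller than 27: 26, 25, 20, 24, 14, 10

6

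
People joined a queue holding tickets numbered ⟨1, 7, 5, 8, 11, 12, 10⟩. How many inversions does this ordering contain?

Inversion pairs (indices are 1-based):
(2,3): 7 > 5
(5,7): 11 > 10
(6,7): 12 > 10
That's 3 pairs.

3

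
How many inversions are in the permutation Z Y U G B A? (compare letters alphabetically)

15

Sweep left to right; for each value list the smaller values that follow it:
Z → Y, U, G, B, A → 5
Y → U, G, B, A → 4
U → G, B, A → 3
G → B, A → 2
B → A → 1
A → none → 0
Sum: 5 + 4 + 3 + 2 + 1 + 0 = 15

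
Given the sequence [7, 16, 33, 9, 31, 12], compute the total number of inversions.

6

Inversion pairs (indices are 0-based):
(1,3): 16 > 9
(1,5): 16 > 12
(2,3): 33 > 9
(2,4): 33 > 31
(2,5): 33 > 12
(4,5): 31 > 12
That's 6 pairs.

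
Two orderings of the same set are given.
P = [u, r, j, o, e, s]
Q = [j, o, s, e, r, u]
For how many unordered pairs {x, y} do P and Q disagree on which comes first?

10

Assign each item its position (1..6) in the first ordering, then rewrite the second ordering as that position sequence:
positions: u→1, r→2, j→3, o→4, e→5, s→6
second ordering as positions: [3, 4, 6, 5, 2, 1]
Discordant pairs = inversions in this position sequence.
3: 2, 1 → 2
4: 2, 1 → 2
6: 5, 2, 1 → 3
5: 2, 1 → 2
2: 1 → 1
1: 0
Total: 2 + 2 + 3 + 2 + 1 + 0 = 10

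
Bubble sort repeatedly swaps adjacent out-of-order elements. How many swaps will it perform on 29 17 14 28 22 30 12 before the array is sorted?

12

Each adjacent swap fixes exactly one inversion, so the minimum swap count equals the number of inversions.
Count inversions — for each element, later elements that are smaller:
29: 17, 14, 28, 22, 12 → 5
17: 14, 12 → 2
14: 12 → 1
28: 22, 12 → 2
22: 12 → 1
30: 12 → 1
12: none → 0
Total inversions: 5 + 2 + 1 + 2 + 1 + 1 + 0 = 12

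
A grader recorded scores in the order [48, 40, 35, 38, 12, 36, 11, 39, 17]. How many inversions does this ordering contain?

26 out-of-order pairs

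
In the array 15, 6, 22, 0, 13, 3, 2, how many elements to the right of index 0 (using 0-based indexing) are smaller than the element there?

5

The element at index 0 is 15.
Elements after it: 6, 22, 0, 13, 3, 2
Those smaller than 15: 6, 0, 13, 3, 2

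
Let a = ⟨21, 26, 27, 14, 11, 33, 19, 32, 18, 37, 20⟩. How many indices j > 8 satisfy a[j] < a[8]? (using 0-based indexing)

The element at index 8 is 18.
Elements after it: 37, 20
None of them are smaller than 18.

0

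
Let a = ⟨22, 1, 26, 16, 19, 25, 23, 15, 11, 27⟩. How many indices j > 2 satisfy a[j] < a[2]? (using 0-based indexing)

6

The element at index 2 is 26.
Elements after it: 16, 19, 25, 23, 15, 11, 27
Those smaller than 26: 16, 19, 25, 23, 15, 11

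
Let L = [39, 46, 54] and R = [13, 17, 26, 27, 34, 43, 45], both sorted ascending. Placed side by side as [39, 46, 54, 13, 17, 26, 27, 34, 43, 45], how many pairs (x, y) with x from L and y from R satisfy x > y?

For each element r of the right run, count left-run elements greater than r:
r = 13: 39, 46, 54 → 3
r = 17: 39, 46, 54 → 3
r = 26: 39, 46, 54 → 3
r = 27: 39, 46, 54 → 3
r = 34: 39, 46, 54 → 3
r = 43: 46, 54 → 2
r = 45: 46, 54 → 2
Cross-inversions: 3 + 3 + 3 + 3 + 3 + 2 + 2 = 19

19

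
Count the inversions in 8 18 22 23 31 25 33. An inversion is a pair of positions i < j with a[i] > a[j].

1 out-of-order pair

Out-of-order index pairs (0-indexed):
(4,5): 31 > 25
That's 1 pair.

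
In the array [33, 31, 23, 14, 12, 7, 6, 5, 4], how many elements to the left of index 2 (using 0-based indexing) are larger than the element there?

The element at index 2 is 23.
Elements before it: 33, 31
Those larger than 23: 33, 31

2 such elements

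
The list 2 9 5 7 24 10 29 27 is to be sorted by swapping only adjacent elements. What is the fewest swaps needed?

Adjacent swaps: 4

Minimum adjacent swaps = number of inversions (each swap of adjacent out-of-order elements removes one inversion and no swap can remove more).
Count inversions — for each element, later elements that are smaller:
2: none → 0
9: 5, 7 → 2
5: none → 0
7: none → 0
24: 10 → 1
10: none → 0
29: 27 → 1
27: none → 0
Total inversions: 0 + 2 + 0 + 0 + 1 + 0 + 1 + 0 = 4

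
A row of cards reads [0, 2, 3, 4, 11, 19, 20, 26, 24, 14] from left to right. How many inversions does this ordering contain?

5 inversions

Count, for each position, how many later elements it exceeds:
0 → none → 0
2 → none → 0
3 → none → 0
4 → none → 0
11 → none → 0
19 → 14 → 1
20 → 14 → 1
26 → 24, 14 → 2
24 → 14 → 1
14 → none → 0
Sum: 0 + 0 + 0 + 0 + 0 + 1 + 1 + 2 + 1 + 0 = 5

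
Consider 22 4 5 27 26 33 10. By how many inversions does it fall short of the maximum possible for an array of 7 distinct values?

14 inversions short

Maximum inversions for 7 distinct elements is C(7, 2) = 7·6/2 = 21.
Current inversions — for each element, count later smaller elements:
22: 3
4: 0
5: 0
27: 2
26: 1
33: 1
10: 0
Current total: 3 + 0 + 0 + 2 + 1 + 1 + 0 = 7
Shortfall: 21 − 7 = 14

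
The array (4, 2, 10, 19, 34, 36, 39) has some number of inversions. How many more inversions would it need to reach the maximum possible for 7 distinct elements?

Maximum inversions for 7 distinct elements is C(7, 2) = 7·6/2 = 21.
Current inversions — for each element, count later smaller elements:
4: 1
2: 0
10: 0
19: 0
34: 0
36: 0
39: 0
Current total: 1 + 0 + 0 + 0 + 0 + 0 + 0 = 1
Shortfall: 21 − 1 = 20

20 inversions short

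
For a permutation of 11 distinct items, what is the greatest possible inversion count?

A reversed (strictly descending) arrangement makes every pair an inversion, giving C(11, 2) inversions.
C(11, 2) = 11·10/2 = 55

There are 55 inversions.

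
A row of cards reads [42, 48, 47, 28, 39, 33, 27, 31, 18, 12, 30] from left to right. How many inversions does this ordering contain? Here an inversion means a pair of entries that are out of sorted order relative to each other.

For each element, count later entries that are smaller:
42: 8
48: 9
47: 8
28: 3
39: 6
33: 5
27: 2
31: 3
18: 1
12: 0
30: 0
Sum: 8 + 9 + 8 + 3 + 6 + 5 + 2 + 3 + 1 + 0 + 0 = 45

45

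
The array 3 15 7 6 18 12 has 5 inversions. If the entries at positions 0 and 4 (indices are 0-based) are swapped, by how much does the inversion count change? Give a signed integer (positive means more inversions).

Positions 0 and 4 hold 3 and 18; after swapping, the array is [18, 15, 7, 6, 3, 12].
Count, for each position, how many later elements it exceeds:
18 → 15, 7, 6, 3, 12 → 5
15 → 7, 6, 3, 12 → 4
7 → 6, 3 → 2
6 → 3 → 1
3 → none → 0
12 → none → 0
Sum: 5 + 4 + 2 + 1 + 0 + 0 = 12
Change: 12 − 5 = +7

+7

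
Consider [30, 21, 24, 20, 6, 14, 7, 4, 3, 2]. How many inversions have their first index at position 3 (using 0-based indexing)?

6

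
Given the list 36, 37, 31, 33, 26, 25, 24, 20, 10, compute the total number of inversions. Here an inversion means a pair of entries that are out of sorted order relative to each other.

34

Sweep left to right; for each value list the smaller values that follow it:
36: 7
37: 7
31: 5
33: 5
26: 4
25: 3
24: 2
20: 1
10: 0
Sum: 7 + 7 + 5 + 5 + 4 + 3 + 2 + 1 + 0 = 34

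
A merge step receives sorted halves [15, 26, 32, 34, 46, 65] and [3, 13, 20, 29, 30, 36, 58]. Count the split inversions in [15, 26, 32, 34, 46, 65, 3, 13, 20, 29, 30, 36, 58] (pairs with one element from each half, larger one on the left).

28

Count, for every r in R, how many entries of L exceed r:
r = 3: 15, 26, 32, 34, 46, 65 → 6
r = 13: 15, 26, 32, 34, 46, 65 → 6
r = 20: 26, 32, 34, 46, 65 → 5
r = 29: 32, 34, 46, 65 → 4
r = 30: 32, 34, 46, 65 → 4
r = 36: 46, 65 → 2
r = 58: 65 → 1
Cross-inversions: 6 + 6 + 5 + 4 + 4 + 2 + 1 = 28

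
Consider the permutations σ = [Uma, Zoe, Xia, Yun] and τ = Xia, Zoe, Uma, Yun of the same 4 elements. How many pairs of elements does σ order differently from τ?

3

Assign each item its position (1..4) in the first ordering, then rewrite the second ordering as that position sequence:
positions: Uma→1, Zoe→2, Xia→3, Yun→4
second ordering as positions: [3, 2, 1, 4]
Discordant pairs = inversions in this position sequence.
3: 2, 1 → 2
2: 1 → 1
1: 0
4: 0
Total: 2 + 1 + 0 + 0 = 3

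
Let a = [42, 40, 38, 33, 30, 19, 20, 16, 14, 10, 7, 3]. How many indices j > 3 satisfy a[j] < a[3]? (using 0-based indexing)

8

The element at index 3 is 33.
Elements after it: 30, 19, 20, 16, 14, 10, 7, 3
Those smaller than 33: 30, 19, 20, 16, 14, 10, 7, 3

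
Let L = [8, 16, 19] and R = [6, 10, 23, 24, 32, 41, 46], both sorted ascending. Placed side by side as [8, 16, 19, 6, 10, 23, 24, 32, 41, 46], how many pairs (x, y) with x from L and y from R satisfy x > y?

Count, for every r in R, how many entries of L exceed r:
r = 6: 8, 16, 19 → 3
r = 10: 16, 19 → 2
r = 23: none → 0
r = 24: none → 0
r = 32: none → 0
r = 41: none → 0
r = 46: none → 0
Cross-inversions: 3 + 2 + 0 + 0 + 0 + 0 + 0 = 5

5 split inversions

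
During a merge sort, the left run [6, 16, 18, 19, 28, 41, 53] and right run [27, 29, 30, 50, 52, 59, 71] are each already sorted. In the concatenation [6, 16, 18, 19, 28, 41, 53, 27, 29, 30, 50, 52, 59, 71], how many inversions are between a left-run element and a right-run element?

For each element r of the right run, count left-run elements greater than r:
r = 27: 28, 41, 53 → 3
r = 29: 41, 53 → 2
r = 30: 41, 53 → 2
r = 50: 53 → 1
r = 52: 53 → 1
r = 59: none → 0
r = 71: none → 0
Cross-inversions: 3 + 2 + 2 + 1 + 1 + 0 + 0 = 9

There are 9 split inversions.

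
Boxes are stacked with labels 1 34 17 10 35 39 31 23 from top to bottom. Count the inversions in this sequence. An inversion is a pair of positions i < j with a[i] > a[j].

For each element, count later entries that are smaller:
1 → none → 0
34 → 17, 10, 31, 23 → 4
17 → 10 → 1
10 → none → 0
35 → 31, 23 → 2
39 → 31, 23 → 2
31 → 23 → 1
23 → none → 0
Sum: 0 + 4 + 1 + 0 + 2 + 2 + 1 + 0 = 10

10 inversions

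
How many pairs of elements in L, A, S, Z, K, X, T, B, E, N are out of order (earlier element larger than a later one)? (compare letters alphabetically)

There are 23 out-of-order pairs.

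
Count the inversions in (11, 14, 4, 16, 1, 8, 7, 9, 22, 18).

Sweep left to right; for each value list the smaller values that follow it:
11 → 4, 1, 8, 7, 9 → 5
14 → 4, 1, 8, 7, 9 → 5
4 → 1 → 1
16 → 1, 8, 7, 9 → 4
1 → none → 0
8 → 7 → 1
7 → none → 0
9 → none → 0
22 → 18 → 1
18 → none → 0
Sum: 5 + 5 + 1 + 4 + 0 + 1 + 0 + 0 + 1 + 0 = 17

Inversions: 17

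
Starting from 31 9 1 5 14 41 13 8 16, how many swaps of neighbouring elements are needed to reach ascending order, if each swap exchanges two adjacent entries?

16

Minimum adjacent swaps = number of inversions (each swap of adjacent out-of-order elements removes one inversion and no swap can remove more).
Count inversions — for each element, later elements that are smaller:
31: 9, 1, 5, 14, 13, 8, 16 → 7
9: 1, 5, 8 → 3
1: none → 0
5: none → 0
14: 13, 8 → 2
41: 13, 8, 16 → 3
13: 8 → 1
8: none → 0
16: none → 0
Total inversions: 7 + 3 + 0 + 0 + 2 + 3 + 1 + 0 + 0 = 16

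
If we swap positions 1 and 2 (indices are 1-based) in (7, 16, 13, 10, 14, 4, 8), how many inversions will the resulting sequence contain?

Positions 1 and 2 hold 7 and 16; after swapping, the array is [16, 7, 13, 10, 14, 4, 8].
For each element, count later entries that are smaller:
16: 6
7: 1
13: 3
10: 2
14: 2
4: 0
8: 0
Sum: 6 + 1 + 3 + 2 + 2 + 0 + 0 = 14

14 inversions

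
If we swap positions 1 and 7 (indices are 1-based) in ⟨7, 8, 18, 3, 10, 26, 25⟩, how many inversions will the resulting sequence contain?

Positions 1 and 7 hold 7 and 25; after swapping, the array is [25, 8, 18, 3, 10, 26, 7].
For each element, count later entries that are smaller:
25 → 8, 18, 3, 10, 7 → 5
8 → 3, 7 → 2
18 → 3, 10, 7 → 3
3 → none → 0
10 → 7 → 1
26 → 7 → 1
7 → none → 0
Sum: 5 + 2 + 3 + 0 + 1 + 1 + 0 = 12

12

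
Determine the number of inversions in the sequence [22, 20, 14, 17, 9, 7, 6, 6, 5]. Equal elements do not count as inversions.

34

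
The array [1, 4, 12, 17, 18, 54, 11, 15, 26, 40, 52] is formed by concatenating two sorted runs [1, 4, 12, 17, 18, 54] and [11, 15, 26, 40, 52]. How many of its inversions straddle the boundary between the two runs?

Cross-inversions: 10

For each element r of the right run, count left-run elements greater than r:
r = 11: 12, 17, 18, 54 → 4
r = 15: 17, 18, 54 → 3
r = 26: 54 → 1
r = 40: 54 → 1
r = 52: 54 → 1
Cross-inversions: 4 + 3 + 1 + 1 + 1 = 10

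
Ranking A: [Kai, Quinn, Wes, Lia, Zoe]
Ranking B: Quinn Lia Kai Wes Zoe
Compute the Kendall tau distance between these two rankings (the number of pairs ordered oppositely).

There are 3 discordant pairs.

Assign each item its position (1..5) in the first ordering, then rewrite the second ordering as that position sequence:
positions: Kai→1, Quinn→2, Wes→3, Lia→4, Zoe→5
second ordering as positions: [2, 4, 1, 3, 5]
Discordant pairs = inversions in this position sequence.
2: 1 → 1
4: 1, 3 → 2
1: 0
3: 0
5: 0
Total: 1 + 2 + 0 + 0 + 0 = 3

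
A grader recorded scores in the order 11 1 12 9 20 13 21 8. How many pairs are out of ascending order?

10

Count, for each position, how many later elements it exceeds:
11 → 1, 9, 8 → 3
1 → none → 0
12 → 9, 8 → 2
9 → 8 → 1
20 → 13, 8 → 2
13 → 8 → 1
21 → 8 → 1
8 → none → 0
Sum: 3 + 0 + 2 + 1 + 2 + 1 + 1 + 0 = 10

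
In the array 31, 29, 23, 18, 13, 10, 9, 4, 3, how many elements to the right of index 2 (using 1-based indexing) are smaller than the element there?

The element at index 2 is 29.
Elements after it: 23, 18, 13, 10, 9, 4, 3
Those smaller than 29: 23, 18, 13, 10, 9, 4, 3

7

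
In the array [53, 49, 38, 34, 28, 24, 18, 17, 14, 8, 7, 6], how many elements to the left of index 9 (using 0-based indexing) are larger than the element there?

The element at index 9 is 8.
Elements before it: 53, 49, 38, 34, 28, 24, 18, 17, 14
Those larger than 8: 53, 49, 38, 34, 28, 24, 18, 17, 14

9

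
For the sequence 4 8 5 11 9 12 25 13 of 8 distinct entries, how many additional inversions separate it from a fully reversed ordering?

25

Maximum inversions for 8 distinct elements is C(8, 2) = 8·7/2 = 28.
Current inversions — for each element, count later smaller elements:
4: 0
8: 1
5: 0
11: 1
9: 0
12: 0
25: 1
13: 0
Current total: 0 + 1 + 0 + 1 + 0 + 0 + 1 + 0 = 3
Shortfall: 28 − 3 = 25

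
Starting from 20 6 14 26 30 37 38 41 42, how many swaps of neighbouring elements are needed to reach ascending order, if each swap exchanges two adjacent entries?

Adjacent swaps: 2

Minimum adjacent swaps = number of inversions (each swap of adjacent out-of-order elements removes one inversion and no swap can remove more).
Count inversions — for each element, later elements that are smaller:
20: 6, 14 → 2
6: none → 0
14: none → 0
26: none → 0
30: none → 0
37: none → 0
38: none → 0
41: none → 0
42: none → 0
Total inversions: 2 + 0 + 0 + 0 + 0 + 0 + 0 + 0 + 0 = 2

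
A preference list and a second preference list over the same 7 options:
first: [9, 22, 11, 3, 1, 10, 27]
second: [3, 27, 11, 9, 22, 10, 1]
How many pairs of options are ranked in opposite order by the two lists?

11 pairs

Assign each item its position (1..7) in the first ordering, then rewrite the second ordering as that position sequence:
positions: 9→1, 22→2, 11→3, 3→4, 1→5, 10→6, 27→7
second ordering as positions: [4, 7, 3, 1, 2, 6, 5]
Discordant pairs = inversions in this position sequence.
4: 3, 1, 2 → 3
7: 3, 1, 2, 6, 5 → 5
3: 1, 2 → 2
1: 0
2: 0
6: 5 → 1
5: 0
Total: 3 + 5 + 2 + 0 + 0 + 1 + 0 = 11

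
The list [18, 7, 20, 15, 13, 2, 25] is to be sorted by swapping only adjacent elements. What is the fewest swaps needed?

11 adjacent swaps

Minimum adjacent swaps = number of inversions (each swap of adjacent out-of-order elements removes one inversion and no swap can remove more).
Count inversions — for each element, later elements that are smaller:
18: 7, 15, 13, 2 → 4
7: 2 → 1
20: 15, 13, 2 → 3
15: 13, 2 → 2
13: 2 → 1
2: none → 0
25: none → 0
Total inversions: 4 + 1 + 3 + 2 + 1 + 0 + 0 = 11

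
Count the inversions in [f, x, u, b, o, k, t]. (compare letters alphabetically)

Element-by-element contributions:
f: 1
x: 5
u: 4
b: 0
o: 1
k: 0
t: 0
Sum: 1 + 5 + 4 + 0 + 1 + 0 + 0 = 11

11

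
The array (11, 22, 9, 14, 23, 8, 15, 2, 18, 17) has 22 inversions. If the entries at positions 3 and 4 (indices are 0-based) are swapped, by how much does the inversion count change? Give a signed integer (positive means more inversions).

+1

Positions 3 and 4 hold 14 and 23; after swapping, the array is [11, 22, 9, 23, 14, 8, 15, 2, 18, 17].
For each element, count later entries that are smaller:
11 → 9, 8, 2 → 3
22 → 9, 14, 8, 15, 2, 18, 17 → 7
9 → 8, 2 → 2
23 → 14, 8, 15, 2, 18, 17 → 6
14 → 8, 2 → 2
8 → 2 → 1
15 → 2 → 1
2 → none → 0
18 → 17 → 1
17 → none → 0
Sum: 3 + 7 + 2 + 6 + 2 + 1 + 1 + 0 + 1 + 0 = 23
Change: 23 − 22 = +1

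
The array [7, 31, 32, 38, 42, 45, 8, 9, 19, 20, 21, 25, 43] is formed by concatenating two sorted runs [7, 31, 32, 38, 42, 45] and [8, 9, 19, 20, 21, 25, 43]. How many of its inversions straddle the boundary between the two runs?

Count, for every r in R, how many entries of L exceed r:
r = 8: 31, 32, 38, 42, 45 → 5
r = 9: 31, 32, 38, 42, 45 → 5
r = 19: 31, 32, 38, 42, 45 → 5
r = 20: 31, 32, 38, 42, 45 → 5
r = 21: 31, 32, 38, 42, 45 → 5
r = 25: 31, 32, 38, 42, 45 → 5
r = 43: 45 → 1
Cross-inversions: 5 + 5 + 5 + 5 + 5 + 5 + 1 = 31

31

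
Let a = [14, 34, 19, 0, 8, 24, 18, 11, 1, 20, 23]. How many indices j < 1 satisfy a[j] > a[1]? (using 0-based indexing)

0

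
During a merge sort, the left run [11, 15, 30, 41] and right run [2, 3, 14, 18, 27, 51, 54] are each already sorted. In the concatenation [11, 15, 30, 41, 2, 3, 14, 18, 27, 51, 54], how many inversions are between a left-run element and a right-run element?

Count, for every r in R, how many entries of L exceed r:
r = 2: 11, 15, 30, 41 → 4
r = 3: 11, 15, 30, 41 → 4
r = 14: 15, 30, 41 → 3
r = 18: 30, 41 → 2
r = 27: 30, 41 → 2
r = 51: none → 0
r = 54: none → 0
Cross-inversions: 4 + 4 + 3 + 2 + 2 + 0 + 0 = 15

15 cross-inversions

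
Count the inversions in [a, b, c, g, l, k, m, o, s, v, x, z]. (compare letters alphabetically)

There is 1 out-of-order pair.

Element-by-element contributions:
a → none → 0
b → none → 0
c → none → 0
g → none → 0
l → k → 1
k → none → 0
m → none → 0
o → none → 0
s → none → 0
v → none → 0
x → none → 0
z → none → 0
Sum: 0 + 0 + 0 + 0 + 1 + 0 + 0 + 0 + 0 + 0 + 0 + 0 = 1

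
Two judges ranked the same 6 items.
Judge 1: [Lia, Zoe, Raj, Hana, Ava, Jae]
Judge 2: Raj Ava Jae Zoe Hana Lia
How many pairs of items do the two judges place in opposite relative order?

10

Assign each item its position (1..6) in the first ordering, then rewrite the second ordering as that position sequence:
positions: Lia→1, Zoe→2, Raj→3, Hana→4, Ava→5, Jae→6
second ordering as positions: [3, 5, 6, 2, 4, 1]
Discordant pairs = inversions in this position sequence.
3: 2, 1 → 2
5: 2, 4, 1 → 3
6: 2, 4, 1 → 3
2: 1 → 1
4: 1 → 1
1: 0
Total: 2 + 3 + 3 + 1 + 1 + 0 = 10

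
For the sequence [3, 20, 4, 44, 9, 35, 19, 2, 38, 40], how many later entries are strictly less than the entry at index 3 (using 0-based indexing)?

6 such elements

The element at index 3 is 44.
Elements after it: 9, 35, 19, 2, 38, 40
Those smaller than 44: 9, 35, 19, 2, 38, 40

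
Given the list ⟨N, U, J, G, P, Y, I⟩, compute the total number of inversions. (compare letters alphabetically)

Sweep left to right; for each value list the smaller values that follow it:
N → J, G, I → 3
U → J, G, P, I → 4
J → G, I → 2
G → none → 0
P → I → 1
Y → I → 1
I → none → 0
Sum: 3 + 4 + 2 + 0 + 1 + 1 + 0 = 11

11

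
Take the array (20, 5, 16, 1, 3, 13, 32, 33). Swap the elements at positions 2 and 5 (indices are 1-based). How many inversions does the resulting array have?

9 inversions

Positions 2 and 5 hold 5 and 3; after swapping, the array is [20, 3, 16, 1, 5, 13, 32, 33].
For each element, count later entries that are smaller:
20: 5
3: 1
16: 3
1: 0
5: 0
13: 0
32: 0
33: 0
Sum: 5 + 1 + 3 + 0 + 0 + 0 + 0 + 0 = 9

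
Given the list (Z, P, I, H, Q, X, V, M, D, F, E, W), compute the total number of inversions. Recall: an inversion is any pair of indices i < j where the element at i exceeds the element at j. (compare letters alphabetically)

42 inversions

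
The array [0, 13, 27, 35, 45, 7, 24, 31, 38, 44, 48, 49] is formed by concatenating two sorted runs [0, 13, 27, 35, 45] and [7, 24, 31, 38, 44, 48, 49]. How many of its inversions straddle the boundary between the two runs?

Count, for every r in R, how many entries of L exceed r:
r = 7: 13, 27, 35, 45 → 4
r = 24: 27, 35, 45 → 3
r = 31: 35, 45 → 2
r = 38: 45 → 1
r = 44: 45 → 1
r = 48: none → 0
r = 49: none → 0
Cross-inversions: 4 + 3 + 2 + 1 + 1 + 0 + 0 = 11

11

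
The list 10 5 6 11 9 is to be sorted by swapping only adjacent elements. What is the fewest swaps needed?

4 swaps

The minimum number of adjacent swaps to sort an array equals its inversion count, since every such swap removes exactly one inversion.
Count inversions — for each element, later elements that are smaller:
10: 5, 6, 9 → 3
5: none → 0
6: none → 0
11: 9 → 1
9: none → 0
Total inversions: 3 + 0 + 0 + 1 + 0 = 4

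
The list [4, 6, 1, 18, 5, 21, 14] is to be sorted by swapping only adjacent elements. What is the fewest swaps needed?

The minimum number of adjacent swaps to sort an array equals its inversion count, since every such swap removes exactly one inversion.
Count inversions — for each element, later elements that are smaller:
4: 1 → 1
6: 1, 5 → 2
1: none → 0
18: 5, 14 → 2
5: none → 0
21: 14 → 1
14: none → 0
Total inversions: 1 + 2 + 0 + 2 + 0 + 1 + 0 = 6

6 swaps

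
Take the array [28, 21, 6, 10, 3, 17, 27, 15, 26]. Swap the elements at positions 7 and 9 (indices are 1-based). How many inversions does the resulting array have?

Positions 7 and 9 hold 27 and 26; after swapping, the array is [28, 21, 6, 10, 3, 17, 26, 15, 27].
For each element, count later entries that are smaller:
28: 8
21: 5
6: 1
10: 1
3: 0
17: 1
26: 1
15: 0
27: 0
Sum: 8 + 5 + 1 + 1 + 0 + 1 + 1 + 0 + 0 = 17

17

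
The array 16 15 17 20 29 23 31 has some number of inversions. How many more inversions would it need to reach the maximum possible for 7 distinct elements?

19

Maximum inversions for 7 distinct elements is C(7, 2) = 7·6/2 = 21.
Current inversions — for each element, count later smaller elements:
16: 1
15: 0
17: 0
20: 0
29: 1
23: 0
31: 0
Current total: 1 + 0 + 0 + 0 + 1 + 0 + 0 = 2
Shortfall: 21 − 2 = 19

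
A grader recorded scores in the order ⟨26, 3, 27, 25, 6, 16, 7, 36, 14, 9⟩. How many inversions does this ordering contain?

24

Count, for each position, how many later elements it exceeds:
26: 7
3: 0
27: 6
25: 5
6: 0
16: 3
7: 0
36: 2
14: 1
9: 0
Sum: 7 + 0 + 6 + 5 + 0 + 3 + 0 + 2 + 1 + 0 = 24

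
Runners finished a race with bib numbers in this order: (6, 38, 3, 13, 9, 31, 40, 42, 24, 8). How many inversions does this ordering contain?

17

For each element, count later entries that are smaller:
6: 1
38: 6
3: 0
13: 2
9: 1
31: 2
40: 2
42: 2
24: 1
8: 0
Sum: 1 + 6 + 0 + 2 + 1 + 2 + 2 + 2 + 1 + 0 = 17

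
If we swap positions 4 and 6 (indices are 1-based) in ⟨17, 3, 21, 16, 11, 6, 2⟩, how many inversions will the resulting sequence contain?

Positions 4 and 6 hold 16 and 6; after swapping, the array is [17, 3, 21, 6, 11, 16, 2].
Sweep left to right; for each value list the smaller values that follow it:
17 → 3, 6, 11, 16, 2 → 5
3 → 2 → 1
21 → 6, 11, 16, 2 → 4
6 → 2 → 1
11 → 2 → 1
16 → 2 → 1
2 → none → 0
Sum: 5 + 1 + 4 + 1 + 1 + 1 + 0 = 13

13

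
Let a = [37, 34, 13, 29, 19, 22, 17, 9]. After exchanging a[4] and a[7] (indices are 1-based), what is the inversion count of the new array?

Positions 4 and 7 hold 29 and 17; after swapping, the array is [37, 34, 13, 17, 19, 22, 29, 9].
Count, for each position, how many later elements it exceeds:
37 → 34, 13, 17, 19, 22, 29, 9 → 7
34 → 13, 17, 19, 22, 29, 9 → 6
13 → 9 → 1
17 → 9 → 1
19 → 9 → 1
22 → 9 → 1
29 → 9 → 1
9 → none → 0
Sum: 7 + 6 + 1 + 1 + 1 + 1 + 1 + 0 = 18

Inversions: 18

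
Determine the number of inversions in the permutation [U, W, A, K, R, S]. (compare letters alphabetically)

8

Inversion pairs (indices are 0-based):
(0,2): U > A
(0,3): U > K
(0,4): U > R
(0,5): U > S
(1,2): W > A
(1,3): W > K
(1,4): W > R
(1,5): W > S
That's 8 pairs.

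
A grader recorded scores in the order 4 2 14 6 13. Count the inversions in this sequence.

3 inversions

Element-by-element contributions:
4: 1
2: 0
14: 2
6: 0
13: 0
Sum: 1 + 0 + 2 + 0 + 0 = 3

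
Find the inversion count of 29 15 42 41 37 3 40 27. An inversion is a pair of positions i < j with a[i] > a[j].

For each element, count later entries that are smaller:
29 → 15, 3, 27 → 3
15 → 3 → 1
42 → 41, 37, 3, 40, 27 → 5
41 → 37, 3, 40, 27 → 4
37 → 3, 27 → 2
3 → none → 0
40 → 27 → 1
27 → none → 0
Sum: 3 + 1 + 5 + 4 + 2 + 0 + 1 + 0 = 16

16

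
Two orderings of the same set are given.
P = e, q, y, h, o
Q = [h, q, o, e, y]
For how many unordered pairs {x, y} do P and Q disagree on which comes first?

6

Assign each item its position (1..5) in the first ordering, then rewrite the second ordering as that position sequence:
positions: e→1, q→2, y→3, h→4, o→5
second ordering as positions: [4, 2, 5, 1, 3]
Discordant pairs = inversions in this position sequence.
4: 2, 1, 3 → 3
2: 1 → 1
5: 1, 3 → 2
1: 0
3: 0
Total: 3 + 1 + 2 + 0 + 0 = 6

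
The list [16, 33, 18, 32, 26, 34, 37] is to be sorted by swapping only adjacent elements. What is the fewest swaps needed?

4 adjacent swaps

The minimum number of adjacent swaps to sort an array equals its inversion count, since every such swap removes exactly one inversion.
Count inversions — for each element, later elements that are smaller:
16: none → 0
33: 18, 32, 26 → 3
18: none → 0
32: 26 → 1
26: none → 0
34: none → 0
37: none → 0
Total inversions: 0 + 3 + 0 + 1 + 0 + 0 + 0 = 4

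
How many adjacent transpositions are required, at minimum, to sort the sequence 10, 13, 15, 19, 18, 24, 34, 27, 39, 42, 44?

The minimum number of adjacent swaps to sort an array equals its inversion count, since every such swap removes exactly one inversion.
Count inversions — for each element, later elements that are smaller:
10: none → 0
13: none → 0
15: none → 0
19: 18 → 1
18: none → 0
24: none → 0
34: 27 → 1
27: none → 0
39: none → 0
42: none → 0
44: none → 0
Total inversions: 0 + 0 + 0 + 1 + 0 + 0 + 1 + 0 + 0 + 0 + 0 = 2

2 adjacent swaps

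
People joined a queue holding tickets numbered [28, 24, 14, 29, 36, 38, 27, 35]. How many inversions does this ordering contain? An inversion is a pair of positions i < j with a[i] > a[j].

Count, for each position, how many later elements it exceeds:
28: 3
24: 1
14: 0
29: 1
36: 2
38: 2
27: 0
35: 0
Sum: 3 + 1 + 0 + 1 + 2 + 2 + 0 + 0 = 9

9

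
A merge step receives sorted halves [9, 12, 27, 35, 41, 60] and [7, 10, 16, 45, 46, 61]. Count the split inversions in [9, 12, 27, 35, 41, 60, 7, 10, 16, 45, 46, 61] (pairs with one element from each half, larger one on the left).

17

Count, for every r in R, how many entries of L exceed r:
r = 7: 9, 12, 27, 35, 41, 60 → 6
r = 10: 12, 27, 35, 41, 60 → 5
r = 16: 27, 35, 41, 60 → 4
r = 45: 60 → 1
r = 46: 60 → 1
r = 61: none → 0
Cross-inversions: 6 + 5 + 4 + 1 + 1 + 0 = 17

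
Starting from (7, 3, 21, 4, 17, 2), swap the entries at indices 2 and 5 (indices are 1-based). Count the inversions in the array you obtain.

12 inversions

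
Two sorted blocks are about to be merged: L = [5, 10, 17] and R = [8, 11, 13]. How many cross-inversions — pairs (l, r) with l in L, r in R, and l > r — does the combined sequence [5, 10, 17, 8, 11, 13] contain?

4

Count, for every r in R, how many entries of L exceed r:
r = 8: 10, 17 → 2
r = 11: 17 → 1
r = 13: 17 → 1
Cross-inversions: 2 + 1 + 1 = 4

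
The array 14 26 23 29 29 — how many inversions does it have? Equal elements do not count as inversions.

For each element, count later entries that are smaller:
14 → none → 0
26 → 23 → 1
23 → none → 0
29 → none → 0
29 → none → 0
Sum: 0 + 1 + 0 + 0 + 0 = 1

1 inversion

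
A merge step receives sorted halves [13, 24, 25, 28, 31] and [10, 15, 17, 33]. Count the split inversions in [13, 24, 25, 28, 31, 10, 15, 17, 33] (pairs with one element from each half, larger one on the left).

13 split inversions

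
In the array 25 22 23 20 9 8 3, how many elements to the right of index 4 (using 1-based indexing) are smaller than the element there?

The element at index 4 is 20.
Elements after it: 9, 8, 3
Those smaller than 20: 9, 8, 3

3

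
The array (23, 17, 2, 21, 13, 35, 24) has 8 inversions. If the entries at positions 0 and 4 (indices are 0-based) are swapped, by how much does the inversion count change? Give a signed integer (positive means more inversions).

-5

Positions 0 and 4 hold 23 and 13; after swapping, the array is [13, 17, 2, 21, 23, 35, 24].
For each element, count later entries that are smaller:
13: 1
17: 1
2: 0
21: 0
23: 0
35: 1
24: 0
Sum: 1 + 1 + 0 + 0 + 0 + 1 + 0 = 3
Change: 3 − 8 = -5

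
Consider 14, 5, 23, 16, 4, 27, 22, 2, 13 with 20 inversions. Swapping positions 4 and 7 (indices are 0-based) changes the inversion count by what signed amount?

Positions 4 and 7 hold 4 and 2; after swapping, the array is [14, 5, 23, 16, 2, 27, 22, 4, 13].
For each element, count later entries that are smaller:
14 → 5, 2, 4, 13 → 4
5 → 2, 4 → 2
23 → 16, 2, 22, 4, 13 → 5
16 → 2, 4, 13 → 3
2 → none → 0
27 → 22, 4, 13 → 3
22 → 4, 13 → 2
4 → none → 0
13 → none → 0
Sum: 4 + 2 + 5 + 3 + 0 + 3 + 2 + 0 + 0 = 19
Change: 19 − 20 = -1

-1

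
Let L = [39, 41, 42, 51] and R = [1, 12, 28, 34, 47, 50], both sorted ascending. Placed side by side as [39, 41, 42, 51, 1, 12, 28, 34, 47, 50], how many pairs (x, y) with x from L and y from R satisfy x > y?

18

For each element r of the right run, count left-run elements greater than r:
r = 1: 39, 41, 42, 51 → 4
r = 12: 39, 41, 42, 51 → 4
r = 28: 39, 41, 42, 51 → 4
r = 34: 39, 41, 42, 51 → 4
r = 47: 51 → 1
r = 50: 51 → 1
Cross-inversions: 4 + 4 + 4 + 4 + 1 + 1 = 18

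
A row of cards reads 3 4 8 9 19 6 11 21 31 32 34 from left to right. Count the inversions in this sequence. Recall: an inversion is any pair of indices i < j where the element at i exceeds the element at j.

4 inversions

For each element, count later entries that are smaller:
3 → none → 0
4 → none → 0
8 → 6 → 1
9 → 6 → 1
19 → 6, 11 → 2
6 → none → 0
11 → none → 0
21 → none → 0
31 → none → 0
32 → none → 0
34 → none → 0
Sum: 0 + 0 + 1 + 1 + 2 + 0 + 0 + 0 + 0 + 0 + 0 = 4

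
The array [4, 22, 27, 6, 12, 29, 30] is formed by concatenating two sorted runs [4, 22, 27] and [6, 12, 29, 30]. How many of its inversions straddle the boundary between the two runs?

4

Take each right-half value and tally the left-half values above it:
r = 6: 22, 27 → 2
r = 12: 22, 27 → 2
r = 29: none → 0
r = 30: none → 0
Cross-inversions: 2 + 2 + 0 + 0 = 4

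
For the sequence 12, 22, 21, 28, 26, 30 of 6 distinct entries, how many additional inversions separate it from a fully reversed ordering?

Maximum inversions for 6 distinct elements is C(6, 2) = 6·5/2 = 15.
Current inversions — for each element, count later smaller elements:
12: 0
22: 1
21: 0
28: 1
26: 0
30: 0
Current total: 0 + 1 + 0 + 1 + 0 + 0 = 2
Shortfall: 15 − 2 = 13

13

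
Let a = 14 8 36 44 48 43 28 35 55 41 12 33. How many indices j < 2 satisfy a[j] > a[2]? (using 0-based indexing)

0

The element at index 2 is 36.
Elements before it: 14, 8
None of them are larger than 36.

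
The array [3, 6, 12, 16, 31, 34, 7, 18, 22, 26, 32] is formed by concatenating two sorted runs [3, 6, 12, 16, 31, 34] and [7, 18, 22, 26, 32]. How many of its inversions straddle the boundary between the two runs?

There are 11 split inversions.

For each element r of the right run, count left-run elements greater than r:
r = 7: 12, 16, 31, 34 → 4
r = 18: 31, 34 → 2
r = 22: 31, 34 → 2
r = 26: 31, 34 → 2
r = 32: 34 → 1
Cross-inversions: 4 + 2 + 2 + 2 + 1 = 11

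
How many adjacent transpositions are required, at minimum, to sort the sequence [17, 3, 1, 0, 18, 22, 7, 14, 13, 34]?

Each adjacent swap fixes exactly one inversion, so the minimum swap count equals the number of inversions.
Count inversions — for each element, later elements that are smaller:
17: 3, 1, 0, 7, 14, 13 → 6
3: 1, 0 → 2
1: 0 → 1
0: none → 0
18: 7, 14, 13 → 3
22: 7, 14, 13 → 3
7: none → 0
14: 13 → 1
13: none → 0
34: none → 0
Total inversions: 6 + 2 + 1 + 0 + 3 + 3 + 0 + 1 + 0 + 0 = 16

16 adjacent swaps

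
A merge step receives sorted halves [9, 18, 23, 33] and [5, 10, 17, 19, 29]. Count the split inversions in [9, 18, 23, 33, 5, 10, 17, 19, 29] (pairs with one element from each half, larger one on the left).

For each element r of the right run, count left-run elements greater than r:
r = 5: 9, 18, 23, 33 → 4
r = 10: 18, 23, 33 → 3
r = 17: 18, 23, 33 → 3
r = 19: 23, 33 → 2
r = 29: 33 → 1
Cross-inversions: 4 + 3 + 3 + 2 + 1 = 13

13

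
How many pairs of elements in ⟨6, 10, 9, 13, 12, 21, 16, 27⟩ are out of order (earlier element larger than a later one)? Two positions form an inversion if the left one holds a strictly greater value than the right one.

Count, for each position, how many later elements it exceeds:
6: 0
10: 1
9: 0
13: 1
12: 0
21: 1
16: 0
27: 0
Sum: 0 + 1 + 0 + 1 + 0 + 1 + 0 + 0 = 3

3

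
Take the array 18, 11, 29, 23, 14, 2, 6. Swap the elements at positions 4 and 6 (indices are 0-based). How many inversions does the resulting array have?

14 inversions

Positions 4 and 6 hold 14 and 6; after swapping, the array is [18, 11, 29, 23, 6, 2, 14].
For each element, count later entries that are smaller:
18: 4
11: 2
29: 4
23: 3
6: 1
2: 0
14: 0
Sum: 4 + 2 + 4 + 3 + 1 + 0 + 0 = 14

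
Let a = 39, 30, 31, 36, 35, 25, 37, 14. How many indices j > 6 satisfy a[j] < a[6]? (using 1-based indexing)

1

The element at index 6 is 25.
Elements after it: 37, 14
Those smaller than 25: 14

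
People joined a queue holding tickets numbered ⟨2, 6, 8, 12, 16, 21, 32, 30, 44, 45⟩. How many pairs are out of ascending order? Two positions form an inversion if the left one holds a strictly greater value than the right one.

1 out-of-order pair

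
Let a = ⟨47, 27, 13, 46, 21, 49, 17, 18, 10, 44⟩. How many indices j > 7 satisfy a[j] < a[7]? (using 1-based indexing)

The element at index 7 is 17.
Elements after it: 18, 10, 44
Those smaller than 17: 10

1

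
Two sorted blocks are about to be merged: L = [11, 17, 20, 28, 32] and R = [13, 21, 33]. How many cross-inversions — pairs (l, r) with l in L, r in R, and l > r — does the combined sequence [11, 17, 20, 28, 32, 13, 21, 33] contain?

Count, for every r in R, how many entries of L exceed r:
r = 13: 17, 20, 28, 32 → 4
r = 21: 28, 32 → 2
r = 33: none → 0
Cross-inversions: 4 + 2 + 0 = 6

Split inversions: 6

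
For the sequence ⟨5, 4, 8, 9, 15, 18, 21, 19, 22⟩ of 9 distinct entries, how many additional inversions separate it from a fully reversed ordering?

Maximum inversions for 9 distinct elements is C(9, 2) = 9·8/2 = 36.
Current inversions — for each element, count later smaller elements:
5: 1
4: 0
8: 0
9: 0
15: 0
18: 0
21: 1
19: 0
22: 0
Current total: 1 + 0 + 0 + 0 + 0 + 0 + 1 + 0 + 0 = 2
Shortfall: 36 − 2 = 34

34 inversions short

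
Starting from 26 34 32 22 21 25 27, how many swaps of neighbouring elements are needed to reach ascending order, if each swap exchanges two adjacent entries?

13

Minimum adjacent swaps = number of inversions (each swap of adjacent out-of-order elements removes one inversion and no swap can remove more).
Count inversions — for each element, later elements that are smaller:
26: 22, 21, 25 → 3
34: 32, 22, 21, 25, 27 → 5
32: 22, 21, 25, 27 → 4
22: 21 → 1
21: none → 0
25: none → 0
27: none → 0
Total inversions: 3 + 5 + 4 + 1 + 0 + 0 + 0 = 13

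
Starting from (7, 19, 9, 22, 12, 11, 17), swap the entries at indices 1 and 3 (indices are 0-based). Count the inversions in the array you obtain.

Positions 1 and 3 hold 19 and 22; after swapping, the array is [7, 22, 9, 19, 12, 11, 17].
Count, for each position, how many later elements it exceeds:
7: 0
22: 5
9: 0
19: 3
12: 1
11: 0
17: 0
Sum: 0 + 5 + 0 + 3 + 1 + 0 + 0 = 9

9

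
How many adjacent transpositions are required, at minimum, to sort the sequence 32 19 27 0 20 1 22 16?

There are 18 adjacent swaps.

The minimum number of adjacent swaps to sort an array equals its inversion count, since every such swap removes exactly one inversion.
Count inversions — for each element, later elements that are smaller:
32: 19, 27, 0, 20, 1, 22, 16 → 7
19: 0, 1, 16 → 3
27: 0, 20, 1, 22, 16 → 5
0: none → 0
20: 1, 16 → 2
1: none → 0
22: 16 → 1
16: none → 0
Total inversions: 7 + 3 + 5 + 0 + 2 + 0 + 1 + 0 = 18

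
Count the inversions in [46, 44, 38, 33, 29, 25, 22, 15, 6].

36

Element-by-element contributions:
46 → 44, 38, 33, 29, 25, 22, 15, 6 → 8
44 → 38, 33, 29, 25, 22, 15, 6 → 7
38 → 33, 29, 25, 22, 15, 6 → 6
33 → 29, 25, 22, 15, 6 → 5
29 → 25, 22, 15, 6 → 4
25 → 22, 15, 6 → 3
22 → 15, 6 → 2
15 → 6 → 1
6 → none → 0
Sum: 8 + 7 + 6 + 5 + 4 + 3 + 2 + 1 + 0 = 36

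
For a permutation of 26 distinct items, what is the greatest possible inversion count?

There are 325 inversions.

The maximum occurs when the array is in strictly decreasing order: every one of the C(26, 2) pairs is inverted.
C(26, 2) = 26·25/2 = 325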